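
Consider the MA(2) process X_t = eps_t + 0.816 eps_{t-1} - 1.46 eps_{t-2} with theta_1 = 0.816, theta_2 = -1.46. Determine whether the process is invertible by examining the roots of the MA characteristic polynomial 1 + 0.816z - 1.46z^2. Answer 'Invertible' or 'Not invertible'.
\text{Not invertible}

The MA(q) characteristic polynomial is P(z) = 1 + 0.816z - 1.46z^2.
Invertibility requires all roots to lie outside the unit circle, i.e. |z| > 1 for every root.
Set 1 + (0.816) z + (-1.46) z^2 = 0, i.e. a z^2 + b z + c = 0 with a = -1.46, b = 0.816, c = 1.
Discriminant D = b^2 - 4ac = (0.816)^2 - 4*(-1.46)*1 = 0.665856 - (-5.84) = 6.505856.
D >= 0, so the roots are real: z = (-b +/- sqrt(D)) / (2a) = (-0.816 +/- 2.550658) / (-2.92).
  z_1 = (-0.816 + 2.550658) / (-2.92) = -0.5941,   |z_1| = 0.5941.
  z_2 = (-0.816 - 2.550658) / (-2.92) = 1.153,   |z_2| = 1.153.
Moduli of all roots: 0.5941, 1.1530.
All moduli strictly greater than 1? No.
Verdict: Not invertible.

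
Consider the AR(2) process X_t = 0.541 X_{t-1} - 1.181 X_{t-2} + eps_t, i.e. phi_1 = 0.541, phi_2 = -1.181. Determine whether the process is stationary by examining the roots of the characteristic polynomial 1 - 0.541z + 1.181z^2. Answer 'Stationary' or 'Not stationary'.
\text{Not stationary}

The AR(p) characteristic polynomial is P(z) = 1 - 0.541z + 1.181z^2.
Stationarity requires all roots to lie outside the unit circle, i.e. |z| > 1 for every root.
Set 1 + (-0.541) z + (1.181) z^2 = 0, i.e. a z^2 + b z + c = 0 with a = 1.181, b = -0.541, c = 1.
Discriminant D = b^2 - 4ac = (-0.541)^2 - 4*(1.181)*1 = 0.292681 - (4.724) = -4.431319.
D < 0, so the roots are the complex-conjugate pair z = (-b +/- i sqrt(-D)) / (2a) = 0.229 +/- 0.8912i.
For a conjugate pair |z|^2 = z * conj(z) = (product of roots) = c/a = 1/(1.181) = 0.84674, so |z| = sqrt(0.84674) = 0.9202 for both roots.
Moduli of all roots: 0.9202, 0.9202.
All moduli strictly greater than 1? No.
Verdict: Not stationary.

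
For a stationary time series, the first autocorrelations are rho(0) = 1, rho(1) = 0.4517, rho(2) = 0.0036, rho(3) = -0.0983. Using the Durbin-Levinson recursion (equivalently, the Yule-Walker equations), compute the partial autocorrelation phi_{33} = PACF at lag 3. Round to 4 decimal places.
\phi_{33} = 0.0180

The PACF at lag k is phi_{kk}, the last component of the solution
to the Yule-Walker system G_k phi = r_k where
  (G_k)_{ij} = rho(|i - j|), (r_k)_i = rho(i), i,j = 1..k.
Equivalently, Durbin-Levinson gives phi_{kk} iteratively:
  phi_{11} = rho(1)
  phi_{kk} = [rho(k) - sum_{j=1..k-1} phi_{k-1,j} rho(k-j)]
            / [1 - sum_{j=1..k-1} phi_{k-1,j} rho(j)],
  phi_{k,j} = phi_{k-1,j} - phi_{kk} phi_{k-1,k-j},  j = 1..k-1.
Step k = 1:
  phi_11 = rho(1) = 0.4517.
Step k = 2:
  phi_22 = [rho(2) - phi_11 rho(1)] / [1 - phi_11 rho(1)] = [0.0036 - (0.4517)(0.4517)] / [1 - (0.4517)(0.4517)]
         = -0.20043289 / 0.79596711 = -0.251811.
  Update: phi_21 = phi_11 - phi_22 phi_11 = 0.4517 - (-0.251811)(0.4517) = 0.565443.
Step k = 3:
  phi_33 = [rho(3) - phi_21 rho(2) - phi_22 rho(1)] / [1 - phi_21 rho(1) - phi_22 rho(2)]
    numerator   = -0.0983 - (0.565443)(0.0036) - (-0.251811)(0.4517) = 0.01340722
    denominator = 1 - (0.565443)(0.4517) - (-0.251811)(0.0036) = 0.745496
  phi_33 = 0.01340722 / 0.745496 = 0.018.
Therefore phi_{33} = 0.0180.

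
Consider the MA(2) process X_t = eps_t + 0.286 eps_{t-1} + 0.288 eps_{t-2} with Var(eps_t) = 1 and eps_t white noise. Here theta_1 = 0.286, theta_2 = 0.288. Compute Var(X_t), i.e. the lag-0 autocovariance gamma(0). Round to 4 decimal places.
\gamma(0) = 1.1647

For an MA(q) process X_t = eps_t + sum_i theta_i eps_{t-i} with
Var(eps_t) = sigma^2, the variance is
  gamma(0) = sigma^2 * (1 + sum_i theta_i^2).
  sum_i theta_i^2 = (0.286)^2 + (0.288)^2 = 0.081796 + 0.082944 = 0.16474.
  gamma(0) = 1 * (1 + 0.16474) = 1 * 1.16474 = 1.16474, which rounds to 1.1647.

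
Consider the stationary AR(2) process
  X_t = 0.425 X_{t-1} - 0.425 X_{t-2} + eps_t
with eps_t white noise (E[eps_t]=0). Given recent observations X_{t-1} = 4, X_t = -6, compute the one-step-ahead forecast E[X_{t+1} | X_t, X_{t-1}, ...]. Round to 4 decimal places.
E[X_{t+1} \mid \mathcal F_t] = -4.2500

For an AR(p) model X_t = c + sum_i phi_i X_{t-i} + eps_t, the
one-step-ahead conditional mean is
  E[X_{t+1} | X_t, ...] = c + sum_i phi_i X_{t+1-i}.
Substitute known values:
  E[X_{t+1} | ...] = (0.425) * (-6) + (-0.425) * (4)
                   = -4.2500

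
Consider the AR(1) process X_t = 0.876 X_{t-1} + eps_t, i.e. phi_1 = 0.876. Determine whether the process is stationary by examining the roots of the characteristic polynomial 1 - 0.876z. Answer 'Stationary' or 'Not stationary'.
\text{Stationary}

The AR(p) characteristic polynomial is P(z) = 1 - 0.876z.
Stationarity requires all roots to lie outside the unit circle, i.e. |z| > 1 for every root.
This is linear in z: 1 + (-0.876) z = 0  =>  z = -1/(-0.876) = 1.141553,  |z| = 1.141553.
Moduli of all roots: 1.1416.
All moduli strictly greater than 1? Yes.
Verdict: Stationary.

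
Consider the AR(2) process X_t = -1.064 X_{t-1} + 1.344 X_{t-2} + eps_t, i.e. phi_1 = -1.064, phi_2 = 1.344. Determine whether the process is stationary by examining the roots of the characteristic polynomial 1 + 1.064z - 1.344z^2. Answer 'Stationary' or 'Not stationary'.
\text{Not stationary}

The AR(p) characteristic polynomial is P(z) = 1 + 1.064z - 1.344z^2.
Stationarity requires all roots to lie outside the unit circle, i.e. |z| > 1 for every root.
Set 1 + (1.064) z + (-1.344) z^2 = 0, i.e. a z^2 + b z + c = 0 with a = -1.344, b = 1.064, c = 1.
Discriminant D = b^2 - 4ac = (1.064)^2 - 4*(-1.344)*1 = 1.132096 - (-5.376) = 6.508096.
D >= 0, so the roots are real: z = (-b +/- sqrt(D)) / (2a) = (-1.064 +/- 2.551097) / (-2.688).
  z_1 = (-1.064 + 2.551097) / (-2.688) = -0.5532,   |z_1| = 0.5532.
  z_2 = (-1.064 - 2.551097) / (-2.688) = 1.3449,   |z_2| = 1.3449.
Moduli of all roots: 0.5532, 1.3449.
All moduli strictly greater than 1? No.
Verdict: Not stationary.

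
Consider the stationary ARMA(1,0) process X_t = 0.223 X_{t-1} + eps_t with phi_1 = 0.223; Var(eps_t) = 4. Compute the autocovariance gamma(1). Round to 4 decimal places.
\gamma(1) = 0.9387

Multiply the model equation by X_{t-k} and take expectations. With theta_0 = psi_0 = 1 and psi_j the MA(infinity) weights, this gives
  gamma(k) - sum_i phi_i gamma(k-i) = c_k,
  c_k = sigma^2 * sum_{j=k..q} theta_j psi_{j-k}   (c_k = 0 for k > q),
using gamma(-m) = gamma(m).
Pure AR (q = 0): c_0 = sigma^2 = 4, c_k = 0 for k >= 1.
Equations for k = 0 and k = 1 (AR order 1):
  gamma(0) = phi_1 gamma(1) + c_0
  gamma(1) = phi_1 gamma(0) + c_1
Substituting the second into the first: gamma(0) (1 - phi_1^2) = c_0 + phi_1 c_1, so
  gamma(0) = c_0 / (1 - phi_1^2) = 4 / (1 - (0.223)^2) = 4 / 0.950271 = 4.209326.
  gamma(1) = phi_1 gamma(0) = (0.223)(4.209326) = 0.93868.
Therefore gamma(1) = 0.9387 (to 4 decimal places).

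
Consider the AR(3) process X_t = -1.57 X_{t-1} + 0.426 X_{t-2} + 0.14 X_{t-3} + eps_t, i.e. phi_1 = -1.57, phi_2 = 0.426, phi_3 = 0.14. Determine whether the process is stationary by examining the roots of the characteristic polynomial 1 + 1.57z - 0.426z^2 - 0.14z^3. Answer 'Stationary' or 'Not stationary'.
\text{Not stationary}

The AR(p) characteristic polynomial is P(z) = 1 + 1.57z - 0.426z^2 - 0.14z^3.
Stationarity requires all roots to lie outside the unit circle, i.e. |z| > 1 for every root.
Degree 3: look for a simple real root z0 first, then factor out (1 - z/z0) and solve the remaining quadratic.
Testing z0 = -5: P(-5) = 1 + (1.57)(-5) + (-0.426)(-5)^2 + (-0.14)(-5)^3
  = 1 + (-7.85) + (-10.65) + (17.5) = 0.  So z_0 = -5 is a root, |z_0| = 5.
Divide out the factor (1 + 0.2 z) = (1 - z/z0) (since 1/z0 = -0.2):
  P(z) = (1 + 0.2 z)(1 + (1.37) z + (-0.7) z^2)
  [check: z-coef 1.37 - (-0.2) = 1.57; z^2-coef -0.7 - (-0.2)(1.37) = -0.426; z^3-coef -(-0.2)(-0.7) = -0.14.]
Remaining roots from the quadratic factor 1 + (1.37) z + (-0.7) z^2:
  Set 1 + (1.37) z + (-0.7) z^2 = 0, i.e. a z^2 + b z + c = 0 with a = -0.7, b = 1.37, c = 1.
  Discriminant D = b^2 - 4ac = (1.37)^2 - 4*(-0.7)*1 = 1.8769 - (-2.8) = 4.6769.
  D >= 0, so the roots are real: z = (-b +/- sqrt(D)) / (2a) = (-1.37 +/- 2.162614) / (-1.4).
    z_1 = (-1.37 + 2.162614) / (-1.4) = -0.5662,   |z_1| = 0.5662.
    z_2 = (-1.37 - 2.162614) / (-1.4) = 2.5233,   |z_2| = 2.5233.
Moduli of all roots: 5.0000, 0.5662, 2.5233.
All moduli strictly greater than 1? No.
Verdict: Not stationary.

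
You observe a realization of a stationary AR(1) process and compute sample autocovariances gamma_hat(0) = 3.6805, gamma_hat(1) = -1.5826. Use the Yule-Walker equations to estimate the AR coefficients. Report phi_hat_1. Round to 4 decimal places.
\hat\phi_{1} = -0.4300

The Yule-Walker equations for an AR(p) process read, in matrix form,
  Gamma_p phi = r_p,   with   (Gamma_p)_{ij} = gamma(|i - j|),
                       (r_p)_i = gamma(i),   i,j = 1..p.
Substitute the sample gammas (Toeplitz matrix and right-hand side of size 1):
  Gamma_p = [[3.6805]]
  r_p     = [-1.5826]
With p = 1 this is the single equation gamma(0) phi_1 = gamma(1):
  phi_hat_1 = gamma(1) / gamma(0) = -1.5826 / 3.6805 = -0.4300.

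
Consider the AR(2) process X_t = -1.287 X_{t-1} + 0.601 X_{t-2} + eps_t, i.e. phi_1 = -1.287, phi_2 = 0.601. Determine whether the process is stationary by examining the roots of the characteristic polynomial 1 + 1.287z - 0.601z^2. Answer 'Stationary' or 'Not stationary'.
\text{Not stationary}

The AR(p) characteristic polynomial is P(z) = 1 + 1.287z - 0.601z^2.
Stationarity requires all roots to lie outside the unit circle, i.e. |z| > 1 for every root.
Set 1 + (1.287) z + (-0.601) z^2 = 0, i.e. a z^2 + b z + c = 0 with a = -0.601, b = 1.287, c = 1.
Discriminant D = b^2 - 4ac = (1.287)^2 - 4*(-0.601)*1 = 1.656369 - (-2.404) = 4.060369.
D >= 0, so the roots are real: z = (-b +/- sqrt(D)) / (2a) = (-1.287 +/- 2.015036) / (-1.202).
  z_1 = (-1.287 + 2.015036) / (-1.202) = -0.6057,   |z_1| = 0.6057.
  z_2 = (-1.287 - 2.015036) / (-1.202) = 2.7471,   |z_2| = 2.7471.
Moduli of all roots: 0.6057, 2.7471.
All moduli strictly greater than 1? No.
Verdict: Not stationary.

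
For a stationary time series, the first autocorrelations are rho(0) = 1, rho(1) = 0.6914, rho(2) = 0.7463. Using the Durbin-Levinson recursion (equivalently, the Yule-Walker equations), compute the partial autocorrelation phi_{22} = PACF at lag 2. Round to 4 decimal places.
\phi_{22} = 0.5140

The PACF at lag k is phi_{kk}, the last component of the solution
to the Yule-Walker system G_k phi = r_k where
  (G_k)_{ij} = rho(|i - j|), (r_k)_i = rho(i), i,j = 1..k.
Equivalently, Durbin-Levinson gives phi_{kk} iteratively:
  phi_{11} = rho(1)
  phi_{kk} = [rho(k) - sum_{j=1..k-1} phi_{k-1,j} rho(k-j)]
            / [1 - sum_{j=1..k-1} phi_{k-1,j} rho(j)],
  phi_{k,j} = phi_{k-1,j} - phi_{kk} phi_{k-1,k-j},  j = 1..k-1.
Step k = 1:
  phi_11 = rho(1) = 0.6914.
Step k = 2:
  phi_22 = [rho(2) - phi_11 rho(1)] / [1 - phi_11 rho(1)] = [0.7463 - (0.6914)(0.6914)] / [1 - (0.6914)(0.6914)]
         = 0.26826604 / 0.52196604 = 0.514.
Therefore phi_{22} = 0.5140.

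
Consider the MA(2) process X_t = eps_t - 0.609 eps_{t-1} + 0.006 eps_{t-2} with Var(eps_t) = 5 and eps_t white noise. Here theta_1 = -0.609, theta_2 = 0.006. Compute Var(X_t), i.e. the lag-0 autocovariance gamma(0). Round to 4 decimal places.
\gamma(0) = 6.8546

For an MA(q) process X_t = eps_t + sum_i theta_i eps_{t-i} with
Var(eps_t) = sigma^2, the variance is
  gamma(0) = sigma^2 * (1 + sum_i theta_i^2).
  sum_i theta_i^2 = (-0.609)^2 + (0.006)^2 = 0.370881 + 0.000036 = 0.370917.
  gamma(0) = 5 * (1 + 0.370917) = 5 * 1.370917 = 6.854585, which rounds to 6.8546.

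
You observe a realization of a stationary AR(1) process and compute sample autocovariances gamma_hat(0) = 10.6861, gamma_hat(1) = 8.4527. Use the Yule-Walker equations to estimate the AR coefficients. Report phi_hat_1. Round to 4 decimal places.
\hat\phi_{1} = 0.7910

The Yule-Walker equations for an AR(p) process read, in matrix form,
  Gamma_p phi = r_p,   with   (Gamma_p)_{ij} = gamma(|i - j|),
                       (r_p)_i = gamma(i),   i,j = 1..p.
Substitute the sample gammas (Toeplitz matrix and right-hand side of size 1):
  Gamma_p = [[10.6861]]
  r_p     = [8.4527]
With p = 1 this is the single equation gamma(0) phi_1 = gamma(1):
  phi_hat_1 = gamma(1) / gamma(0) = 8.4527 / 10.6861 = 0.7910.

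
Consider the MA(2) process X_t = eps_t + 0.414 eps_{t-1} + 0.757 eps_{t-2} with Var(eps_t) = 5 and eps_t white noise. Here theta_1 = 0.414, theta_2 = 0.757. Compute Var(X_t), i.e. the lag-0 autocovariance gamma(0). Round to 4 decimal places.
\gamma(0) = 8.7222

For an MA(q) process X_t = eps_t + sum_i theta_i eps_{t-i} with
Var(eps_t) = sigma^2, the variance is
  gamma(0) = sigma^2 * (1 + sum_i theta_i^2).
  sum_i theta_i^2 = (0.414)^2 + (0.757)^2 = 0.171396 + 0.573049 = 0.744445.
  gamma(0) = 5 * (1 + 0.744445) = 5 * 1.744445 = 8.722225, which rounds to 8.7222.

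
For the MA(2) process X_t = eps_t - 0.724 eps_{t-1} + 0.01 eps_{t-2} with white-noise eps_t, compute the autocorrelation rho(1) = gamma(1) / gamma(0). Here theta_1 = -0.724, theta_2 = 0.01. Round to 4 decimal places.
\rho(1) = -0.4797

For an MA(q) process with theta_0 = 1, the autocovariance is
  gamma(k) = sigma^2 * sum_{i=0..q-k} theta_i * theta_{i+k},
and rho(k) = gamma(k) / gamma(0). Sigma^2 cancels.
  numerator   = (1)*(-0.724) + (-0.724)*(0.01) = -0.73124.
  denominator = (1)^2 + (-0.724)^2 + (0.01)^2 = 1.524276.
  rho(1) = -0.73124 / 1.524276 = -0.4797.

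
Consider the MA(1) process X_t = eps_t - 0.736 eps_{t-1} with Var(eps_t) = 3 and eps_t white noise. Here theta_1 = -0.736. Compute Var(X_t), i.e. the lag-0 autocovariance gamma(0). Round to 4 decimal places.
\gamma(0) = 4.6251

For an MA(q) process X_t = eps_t + sum_i theta_i eps_{t-i} with
Var(eps_t) = sigma^2, the variance is
  gamma(0) = sigma^2 * (1 + sum_i theta_i^2).
  sum_i theta_i^2 = (-0.736)^2 = 0.541696.
  gamma(0) = 3 * (1 + 0.541696) = 3 * 1.541696 = 4.625088, which rounds to 4.6251.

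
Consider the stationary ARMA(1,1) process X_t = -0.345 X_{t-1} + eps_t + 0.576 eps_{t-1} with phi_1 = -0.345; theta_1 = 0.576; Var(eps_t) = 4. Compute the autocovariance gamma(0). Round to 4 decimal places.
\gamma(0) = 4.2423

Multiply the model equation by X_{t-k} and take expectations. With theta_0 = psi_0 = 1 and psi_j the MA(infinity) weights, this gives
  gamma(k) - sum_i phi_i gamma(k-i) = c_k,
  c_k = sigma^2 * sum_{j=k..q} theta_j psi_{j-k}   (c_k = 0 for k > q),
using gamma(-m) = gamma(m).
psi-weights needed (psi_j = theta_j + sum_i phi_i psi_{j-i}):
  psi_1 = theta_1 + phi_1 = 0.576 + (-0.345) = 0.231
Right-hand sides:
  c_0 = sigma^2 (1 + theta_1 psi_1) = 4 * (1 + (0.576)(0.231)) = 4 * 1.133056 = 4.532224
  c_1 = sigma^2 theta_1 = 4 * (0.576) = 2.304
  c_2 = 0
Equations for k = 0 and k = 1 (AR order 1):
  gamma(0) = phi_1 gamma(1) + c_0
  gamma(1) = phi_1 gamma(0) + c_1
Substituting the second into the first: gamma(0) (1 - phi_1^2) = c_0 + phi_1 c_1, so
  gamma(0) = (c_0 + phi_1 c_1) / (1 - phi_1^2) = (4.532224 + (-0.345)(2.304)) / (1 - (-0.345)^2) = 3.737344 / 0.880975 = 4.242282.
Therefore gamma(0) = 4.2423 (to 4 decimal places).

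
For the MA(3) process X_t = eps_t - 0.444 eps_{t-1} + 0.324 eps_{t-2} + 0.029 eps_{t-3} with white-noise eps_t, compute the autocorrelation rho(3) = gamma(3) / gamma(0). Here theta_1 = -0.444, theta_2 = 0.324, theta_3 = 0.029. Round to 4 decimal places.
\rho(3) = 0.0223

For an MA(q) process with theta_0 = 1, the autocovariance is
  gamma(k) = sigma^2 * sum_{i=0..q-k} theta_i * theta_{i+k},
and rho(k) = gamma(k) / gamma(0). Sigma^2 cancels.
  numerator   = (1)*(0.029) = 0.029.
  denominator = (1)^2 + (-0.444)^2 + (0.324)^2 + (0.029)^2 = 1.302953.
  rho(3) = 0.029 / 1.302953 = 0.0223.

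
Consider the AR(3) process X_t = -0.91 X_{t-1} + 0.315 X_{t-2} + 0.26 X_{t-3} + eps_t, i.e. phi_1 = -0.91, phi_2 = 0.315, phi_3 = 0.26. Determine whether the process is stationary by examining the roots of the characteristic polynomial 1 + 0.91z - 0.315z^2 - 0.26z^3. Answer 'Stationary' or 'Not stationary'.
\text{Stationary}

The AR(p) characteristic polynomial is P(z) = 1 + 0.91z - 0.315z^2 - 0.26z^3.
Stationarity requires all roots to lie outside the unit circle, i.e. |z| > 1 for every root.
Degree 3: look for a simple real root z0 first, then factor out (1 - z/z0) and solve the remaining quadratic.
Testing z0 = -2: P(-2) = 1 + (0.91)(-2) + (-0.315)(-2)^2 + (-0.26)(-2)^3
  = 1 + (-1.82) + (-1.26) + (2.08) = 0.  So z_0 = -2 is a root, |z_0| = 2.
Divide out the factor (1 + 0.5 z) = (1 - z/z0) (since 1/z0 = -0.5):
  P(z) = (1 + 0.5 z)(1 + (0.41) z + (-0.52) z^2)
  [check: z-coef 0.41 - (-0.5) = 0.91; z^2-coef -0.52 - (-0.5)(0.41) = -0.315; z^3-coef -(-0.5)(-0.52) = -0.26.]
Remaining roots from the quadratic factor 1 + (0.41) z + (-0.52) z^2:
  Set 1 + (0.41) z + (-0.52) z^2 = 0, i.e. a z^2 + b z + c = 0 with a = -0.52, b = 0.41, c = 1.
  Discriminant D = b^2 - 4ac = (0.41)^2 - 4*(-0.52)*1 = 0.1681 - (-2.08) = 2.2481.
  D >= 0, so the roots are real: z = (-b +/- sqrt(D)) / (2a) = (-0.41 +/- 1.499367) / (-1.04).
    z_1 = (-0.41 + 1.499367) / (-1.04) = -1.0475,   |z_1| = 1.0475.
    z_2 = (-0.41 - 1.499367) / (-1.04) = 1.8359,   |z_2| = 1.8359.
Moduli of all roots: 2.0000, 1.0475, 1.8359.
All moduli strictly greater than 1? Yes.
Verdict: Stationary.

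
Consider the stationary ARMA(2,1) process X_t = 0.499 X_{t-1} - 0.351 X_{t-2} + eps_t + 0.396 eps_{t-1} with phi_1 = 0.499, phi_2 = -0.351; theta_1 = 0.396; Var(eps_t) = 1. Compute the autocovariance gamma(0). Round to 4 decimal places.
\gamma(0) = 1.9141

Multiply the model equation by X_{t-k} and take expectations. With theta_0 = psi_0 = 1 and psi_j the MA(infinity) weights, this gives
  gamma(k) - sum_i phi_i gamma(k-i) = c_k,
  c_k = sigma^2 * sum_{j=k..q} theta_j psi_{j-k}   (c_k = 0 for k > q),
using gamma(-m) = gamma(m).
psi-weights needed (psi_j = theta_j + sum_i phi_i psi_{j-i}):
  psi_1 = theta_1 + phi_1 = 0.396 + (0.499) = 0.895
Right-hand sides:
  c_0 = sigma^2 (1 + theta_1 psi_1) = 1 * (1 + (0.396)(0.895)) = 1 * 1.35442 = 1.35442
  c_1 = sigma^2 theta_1 = 1 * (0.396) = 0.396
  c_2 = 0
Equations for k = 0, 1, 2 (AR order 2, c_2 = 0):
  (E0) gamma(0) = phi_1 gamma(1) + phi_2 gamma(2) + c_0
  (E1) gamma(1) = phi_1 gamma(0) + phi_2 gamma(1) + c_1
  (E2) gamma(2) = phi_1 gamma(1) + phi_2 gamma(0)
From (E1): gamma(1) = A gamma(0) + B with
  A = phi_1 / (1 - phi_2) = 0.499 / 1.351 = 0.369356,   B = c_1 / (1 - phi_2) = 0.396 / 1.351 = 0.293116.
Insert (E2) into (E0): gamma(0) (1 - phi_2^2) = phi_1 (1 + phi_2) gamma(1) + c_0.
  phi_1 (1 + phi_2) = (0.499)(0.649) = 0.323851,   1 - phi_2^2 = 0.876799.
Replace gamma(1) by A gamma(0) + B and collect gamma(0):
  gamma(0) [0.876799 - (0.323851)(0.369356)] = (0.323851)(0.293116) + 1.35442
  gamma(0) * 0.757183 = 1.449346
  gamma(0) = 1.449346 / 0.757183 = 1.91413.
Therefore gamma(0) = 1.9141 (to 4 decimal places).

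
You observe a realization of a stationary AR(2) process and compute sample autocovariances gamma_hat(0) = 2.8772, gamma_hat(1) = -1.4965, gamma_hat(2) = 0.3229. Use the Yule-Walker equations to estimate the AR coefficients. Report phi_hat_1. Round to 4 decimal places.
\hat\phi_{1} = -0.6330

The Yule-Walker equations for an AR(p) process read, in matrix form,
  Gamma_p phi = r_p,   with   (Gamma_p)_{ij} = gamma(|i - j|),
                       (r_p)_i = gamma(i),   i,j = 1..p.
Substitute the sample gammas (Toeplitz matrix and right-hand side of size 2):
  Gamma_p = [[2.8772, -1.4965], [-1.4965, 2.8772]]
  r_p     = [-1.4965, 0.3229]
Written out:
  2.8772 phi_1 - 1.4965 phi_2 = -1.4965
  -1.4965 phi_1 + 2.8772 phi_2 = 0.3229
Solve by Cramer's rule:
  det = gamma(0)^2 - gamma(1)^2 = (2.8772)^2 - (-1.4965)^2 = 8.27827984 - 2.23951225 = 6.03876759
  phi_hat_1 = [gamma(1) gamma(0) - gamma(1) gamma(2)] / det = [(-1.4965)(2.8772) - (-1.4965)(0.3229)] / 6.03876759 = -3.82250995 / 6.03876759 = -0.633
  phi_hat_2 = [gamma(0) gamma(2) - gamma(1)^2] / det = [(2.8772)(0.3229) - (-1.4965)^2] / 6.03876759 = -1.31046437 / 6.03876759 = -0.217
So phi_hat = [-0.6330, -0.2170].
Therefore phi_hat_1 = -0.6330.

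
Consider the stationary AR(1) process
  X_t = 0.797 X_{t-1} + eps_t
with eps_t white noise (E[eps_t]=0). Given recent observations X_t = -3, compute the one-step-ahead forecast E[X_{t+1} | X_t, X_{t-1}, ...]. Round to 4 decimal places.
E[X_{t+1} \mid \mathcal F_t] = -2.3910

For an AR(p) model X_t = c + sum_i phi_i X_{t-i} + eps_t, the
one-step-ahead conditional mean is
  E[X_{t+1} | X_t, ...] = c + sum_i phi_i X_{t+1-i}.
Substitute known values:
  E[X_{t+1} | ...] = (0.797) * (-3)
                   = -2.3910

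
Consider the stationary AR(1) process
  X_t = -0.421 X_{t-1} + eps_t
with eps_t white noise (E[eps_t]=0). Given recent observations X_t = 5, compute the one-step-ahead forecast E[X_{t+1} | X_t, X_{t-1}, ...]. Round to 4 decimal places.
E[X_{t+1} \mid \mathcal F_t] = -2.1050

For an AR(p) model X_t = c + sum_i phi_i X_{t-i} + eps_t, the
one-step-ahead conditional mean is
  E[X_{t+1} | X_t, ...] = c + sum_i phi_i X_{t+1-i}.
Substitute known values:
  E[X_{t+1} | ...] = (-0.421) * (5)
                   = -2.1050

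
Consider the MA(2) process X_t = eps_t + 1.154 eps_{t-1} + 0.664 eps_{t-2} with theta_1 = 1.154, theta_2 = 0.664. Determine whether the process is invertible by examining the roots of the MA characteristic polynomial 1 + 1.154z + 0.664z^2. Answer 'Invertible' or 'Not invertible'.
\text{Invertible}

The MA(q) characteristic polynomial is P(z) = 1 + 1.154z + 0.664z^2.
Invertibility requires all roots to lie outside the unit circle, i.e. |z| > 1 for every root.
Set 1 + (1.154) z + (0.664) z^2 = 0, i.e. a z^2 + b z + c = 0 with a = 0.664, b = 1.154, c = 1.
Discriminant D = b^2 - 4ac = (1.154)^2 - 4*(0.664)*1 = 1.331716 - (2.656) = -1.324284.
D < 0, so the roots are the complex-conjugate pair z = (-b +/- i sqrt(-D)) / (2a) = -0.869 +/- 0.8665i.
For a conjugate pair |z|^2 = z * conj(z) = (product of roots) = c/a = 1/(0.664) = 1.506024, so |z| = sqrt(1.506024) = 1.2272 for both roots.
Moduli of all roots: 1.2272, 1.2272.
All moduli strictly greater than 1? Yes.
Verdict: Invertible.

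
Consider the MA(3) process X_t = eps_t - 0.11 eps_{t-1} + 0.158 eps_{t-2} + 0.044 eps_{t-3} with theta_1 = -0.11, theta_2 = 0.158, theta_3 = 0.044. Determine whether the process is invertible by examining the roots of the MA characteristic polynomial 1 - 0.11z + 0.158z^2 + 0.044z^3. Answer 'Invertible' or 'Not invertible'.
\text{Invertible}

The MA(q) characteristic polynomial is P(z) = 1 - 0.11z + 0.158z^2 + 0.044z^3.
Invertibility requires all roots to lie outside the unit circle, i.e. |z| > 1 for every root.
Degree 3: look for a simple real root z0 first, then factor out (1 - z/z0) and solve the remaining quadratic.
Testing z0 = -5: P(-5) = 1 + (-0.11)(-5) + (0.158)(-5)^2 + (0.044)(-5)^3
  = 1 + (0.55) + (3.95) + (-5.5) = 0.  So z_0 = -5 is a root, |z_0| = 5.
Divide out the factor (1 + 0.2 z) = (1 - z/z0) (since 1/z0 = -0.2):
  P(z) = (1 + 0.2 z)(1 + (-0.31) z + (0.22) z^2)
  [check: z-coef -0.31 - (-0.2) = -0.11; z^2-coef 0.22 - (-0.2)(-0.31) = 0.158; z^3-coef -(-0.2)(0.22) = 0.044.]
Remaining roots from the quadratic factor 1 + (-0.31) z + (0.22) z^2:
  Set 1 + (-0.31) z + (0.22) z^2 = 0, i.e. a z^2 + b z + c = 0 with a = 0.22, b = -0.31, c = 1.
  Discriminant D = b^2 - 4ac = (-0.31)^2 - 4*(0.22)*1 = 0.0961 - (0.88) = -0.7839.
  D < 0, so the roots are the complex-conjugate pair z = (-b +/- i sqrt(-D)) / (2a) = 0.7045 +/- 2.0122i.
  For a conjugate pair |z|^2 = z * conj(z) = (product of roots) = c/a = 1/(0.22) = 4.545455, so |z| = sqrt(4.545455) = 2.132 for both roots.
Moduli of all roots: 5.0000, 2.1320, 2.1320.
All moduli strictly greater than 1? Yes.
Verdict: Invertible.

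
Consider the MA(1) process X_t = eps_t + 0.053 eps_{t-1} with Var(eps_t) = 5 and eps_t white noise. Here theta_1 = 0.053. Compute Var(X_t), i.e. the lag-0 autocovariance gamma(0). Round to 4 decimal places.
\gamma(0) = 5.0140

For an MA(q) process X_t = eps_t + sum_i theta_i eps_{t-i} with
Var(eps_t) = sigma^2, the variance is
  gamma(0) = sigma^2 * (1 + sum_i theta_i^2).
  sum_i theta_i^2 = (0.053)^2 = 0.002809.
  gamma(0) = 5 * (1 + 0.002809) = 5 * 1.002809 = 5.014045, which rounds to 5.0140.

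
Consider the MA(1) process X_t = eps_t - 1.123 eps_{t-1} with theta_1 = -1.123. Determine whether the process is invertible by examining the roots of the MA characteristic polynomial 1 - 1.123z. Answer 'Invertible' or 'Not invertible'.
\text{Not invertible}

The MA(q) characteristic polynomial is P(z) = 1 - 1.123z.
Invertibility requires all roots to lie outside the unit circle, i.e. |z| > 1 for every root.
This is linear in z: 1 + (-1.123) z = 0  =>  z = -1/(-1.123) = 0.890472,  |z| = 0.890472.
Moduli of all roots: 0.8905.
All moduli strictly greater than 1? No.
Verdict: Not invertible.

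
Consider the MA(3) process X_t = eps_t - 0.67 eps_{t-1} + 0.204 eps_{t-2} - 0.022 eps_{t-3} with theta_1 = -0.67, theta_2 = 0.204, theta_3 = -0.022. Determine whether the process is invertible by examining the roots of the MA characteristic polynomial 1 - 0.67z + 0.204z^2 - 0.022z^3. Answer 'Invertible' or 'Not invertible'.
\text{Invertible}

The MA(q) characteristic polynomial is P(z) = 1 - 0.67z + 0.204z^2 - 0.022z^3.
Invertibility requires all roots to lie outside the unit circle, i.e. |z| > 1 for every root.
Degree 3: look for a simple real root z0 first, then factor out (1 - z/z0) and solve the remaining quadratic.
Testing z0 = 5: P(5) = 1 + (-0.67)(5) + (0.204)(5)^2 + (-0.022)(5)^3
  = 1 + (-3.35) + (5.1) + (-2.75) = 0.  So z_0 = 5 is a root, |z_0| = 5.
Divide out the factor (1 - 0.2 z) = (1 - z/z0) (since 1/z0 = 0.2):
  P(z) = (1 - 0.2 z)(1 + (-0.47) z + (0.11) z^2)
  [check: z-coef -0.47 - (0.2) = -0.67; z^2-coef 0.11 - (0.2)(-0.47) = 0.204; z^3-coef -(0.2)(0.11) = -0.022.]
Remaining roots from the quadratic factor 1 + (-0.47) z + (0.11) z^2:
  Set 1 + (-0.47) z + (0.11) z^2 = 0, i.e. a z^2 + b z + c = 0 with a = 0.11, b = -0.47, c = 1.
  Discriminant D = b^2 - 4ac = (-0.47)^2 - 4*(0.11)*1 = 0.2209 - (0.44) = -0.2191.
  D < 0, so the roots are the complex-conjugate pair z = (-b +/- i sqrt(-D)) / (2a) = 2.1364 +/- 2.1276i.
  For a conjugate pair |z|^2 = z * conj(z) = (product of roots) = c/a = 1/(0.11) = 9.090909, so |z| = sqrt(9.090909) = 3.0151 for both roots.
Moduli of all roots: 5.0000, 3.0151, 3.0151.
All moduli strictly greater than 1? Yes.
Verdict: Invertible.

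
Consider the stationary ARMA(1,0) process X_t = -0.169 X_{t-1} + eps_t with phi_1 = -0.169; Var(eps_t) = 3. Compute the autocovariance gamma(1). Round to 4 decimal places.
\gamma(1) = -0.5219

Multiply the model equation by X_{t-k} and take expectations. With theta_0 = psi_0 = 1 and psi_j the MA(infinity) weights, this gives
  gamma(k) - sum_i phi_i gamma(k-i) = c_k,
  c_k = sigma^2 * sum_{j=k..q} theta_j psi_{j-k}   (c_k = 0 for k > q),
using gamma(-m) = gamma(m).
Pure AR (q = 0): c_0 = sigma^2 = 3, c_k = 0 for k >= 1.
Equations for k = 0 and k = 1 (AR order 1):
  gamma(0) = phi_1 gamma(1) + c_0
  gamma(1) = phi_1 gamma(0) + c_1
Substituting the second into the first: gamma(0) (1 - phi_1^2) = c_0 + phi_1 c_1, so
  gamma(0) = c_0 / (1 - phi_1^2) = 3 / (1 - (-0.169)^2) = 3 / 0.971439 = 3.088202.
  gamma(1) = phi_1 gamma(0) = (-0.169)(3.088202) = -0.521906.
Therefore gamma(1) = -0.5219 (to 4 decimal places).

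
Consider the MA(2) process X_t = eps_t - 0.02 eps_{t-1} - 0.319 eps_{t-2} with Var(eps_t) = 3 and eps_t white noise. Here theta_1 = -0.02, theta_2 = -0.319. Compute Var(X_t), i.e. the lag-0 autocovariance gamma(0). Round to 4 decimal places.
\gamma(0) = 3.3065

For an MA(q) process X_t = eps_t + sum_i theta_i eps_{t-i} with
Var(eps_t) = sigma^2, the variance is
  gamma(0) = sigma^2 * (1 + sum_i theta_i^2).
  sum_i theta_i^2 = (-0.02)^2 + (-0.319)^2 = 0.0004 + 0.101761 = 0.102161.
  gamma(0) = 3 * (1 + 0.102161) = 3 * 1.102161 = 3.306483, which rounds to 3.3065.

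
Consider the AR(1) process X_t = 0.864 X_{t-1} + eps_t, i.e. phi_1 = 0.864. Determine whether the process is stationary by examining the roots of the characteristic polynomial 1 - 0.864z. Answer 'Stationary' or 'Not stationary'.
\text{Stationary}

The AR(p) characteristic polynomial is P(z) = 1 - 0.864z.
Stationarity requires all roots to lie outside the unit circle, i.e. |z| > 1 for every root.
This is linear in z: 1 + (-0.864) z = 0  =>  z = -1/(-0.864) = 1.157407,  |z| = 1.157407.
Moduli of all roots: 1.1574.
All moduli strictly greater than 1? Yes.
Verdict: Stationary.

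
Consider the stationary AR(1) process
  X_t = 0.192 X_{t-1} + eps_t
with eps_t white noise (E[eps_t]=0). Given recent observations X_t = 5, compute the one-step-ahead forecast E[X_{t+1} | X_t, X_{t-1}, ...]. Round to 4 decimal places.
E[X_{t+1} \mid \mathcal F_t] = 0.9600

For an AR(p) model X_t = c + sum_i phi_i X_{t-i} + eps_t, the
one-step-ahead conditional mean is
  E[X_{t+1} | X_t, ...] = c + sum_i phi_i X_{t+1-i}.
Substitute known values:
  E[X_{t+1} | ...] = (0.192) * (5)
                   = 0.9600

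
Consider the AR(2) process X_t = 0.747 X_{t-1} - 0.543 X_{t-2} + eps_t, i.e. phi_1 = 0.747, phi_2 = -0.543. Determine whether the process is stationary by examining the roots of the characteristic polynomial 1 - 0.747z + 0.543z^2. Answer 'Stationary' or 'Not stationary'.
\text{Stationary}

The AR(p) characteristic polynomial is P(z) = 1 - 0.747z + 0.543z^2.
Stationarity requires all roots to lie outside the unit circle, i.e. |z| > 1 for every root.
Set 1 + (-0.747) z + (0.543) z^2 = 0, i.e. a z^2 + b z + c = 0 with a = 0.543, b = -0.747, c = 1.
Discriminant D = b^2 - 4ac = (-0.747)^2 - 4*(0.543)*1 = 0.558009 - (2.172) = -1.613991.
D < 0, so the roots are the complex-conjugate pair z = (-b +/- i sqrt(-D)) / (2a) = 0.6878 +/- 1.1698i.
For a conjugate pair |z|^2 = z * conj(z) = (product of roots) = c/a = 1/(0.543) = 1.841621, so |z| = sqrt(1.841621) = 1.3571 for both roots.
Moduli of all roots: 1.3571, 1.3571.
All moduli strictly greater than 1? Yes.
Verdict: Stationary.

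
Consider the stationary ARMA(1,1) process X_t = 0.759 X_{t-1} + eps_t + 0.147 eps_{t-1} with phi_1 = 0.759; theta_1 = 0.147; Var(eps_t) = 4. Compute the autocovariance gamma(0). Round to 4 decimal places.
\gamma(0) = 11.7452

Multiply the model equation by X_{t-k} and take expectations. With theta_0 = psi_0 = 1 and psi_j the MA(infinity) weights, this gives
  gamma(k) - sum_i phi_i gamma(k-i) = c_k,
  c_k = sigma^2 * sum_{j=k..q} theta_j psi_{j-k}   (c_k = 0 for k > q),
using gamma(-m) = gamma(m).
psi-weights needed (psi_j = theta_j + sum_i phi_i psi_{j-i}):
  psi_1 = theta_1 + phi_1 = 0.147 + (0.759) = 0.906
Right-hand sides:
  c_0 = sigma^2 (1 + theta_1 psi_1) = 4 * (1 + (0.147)(0.906)) = 4 * 1.133182 = 4.532728
  c_1 = sigma^2 theta_1 = 4 * (0.147) = 0.588
  c_2 = 0
Equations for k = 0 and k = 1 (AR order 1):
  gamma(0) = phi_1 gamma(1) + c_0
  gamma(1) = phi_1 gamma(0) + c_1
Substituting the second into the first: gamma(0) (1 - phi_1^2) = c_0 + phi_1 c_1, so
  gamma(0) = (c_0 + phi_1 c_1) / (1 - phi_1^2) = (4.532728 + (0.759)(0.588)) / (1 - (0.759)^2) = 4.97902 / 0.423919 = 11.745215.
Therefore gamma(0) = 11.7452 (to 4 decimal places).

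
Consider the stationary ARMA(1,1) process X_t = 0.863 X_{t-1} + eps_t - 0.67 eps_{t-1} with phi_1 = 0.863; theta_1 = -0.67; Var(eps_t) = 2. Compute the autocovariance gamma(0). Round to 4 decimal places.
\gamma(0) = 2.2919

Multiply the model equation by X_{t-k} and take expectations. With theta_0 = psi_0 = 1 and psi_j the MA(infinity) weights, this gives
  gamma(k) - sum_i phi_i gamma(k-i) = c_k,
  c_k = sigma^2 * sum_{j=k..q} theta_j psi_{j-k}   (c_k = 0 for k > q),
using gamma(-m) = gamma(m).
psi-weights needed (psi_j = theta_j + sum_i phi_i psi_{j-i}):
  psi_1 = theta_1 + phi_1 = -0.67 + (0.863) = 0.193
Right-hand sides:
  c_0 = sigma^2 (1 + theta_1 psi_1) = 2 * (1 + (-0.67)(0.193)) = 2 * 0.87069 = 1.74138
  c_1 = sigma^2 theta_1 = 2 * (-0.67) = -1.34
  c_2 = 0
Equations for k = 0 and k = 1 (AR order 1):
  gamma(0) = phi_1 gamma(1) + c_0
  gamma(1) = phi_1 gamma(0) + c_1
Substituting the second into the first: gamma(0) (1 - phi_1^2) = c_0 + phi_1 c_1, so
  gamma(0) = (c_0 + phi_1 c_1) / (1 - phi_1^2) = (1.74138 + (0.863)(-1.34)) / (1 - (0.863)^2) = 0.58496 / 0.255231 = 2.291885.
Therefore gamma(0) = 2.2919 (to 4 decimal places).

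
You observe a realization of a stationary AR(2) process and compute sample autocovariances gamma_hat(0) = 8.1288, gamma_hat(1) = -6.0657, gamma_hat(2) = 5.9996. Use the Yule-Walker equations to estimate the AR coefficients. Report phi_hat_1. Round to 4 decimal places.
\hat\phi_{1} = -0.4410

The Yule-Walker equations for an AR(p) process read, in matrix form,
  Gamma_p phi = r_p,   with   (Gamma_p)_{ij} = gamma(|i - j|),
                       (r_p)_i = gamma(i),   i,j = 1..p.
Substitute the sample gammas (Toeplitz matrix and right-hand side of size 2):
  Gamma_p = [[8.1288, -6.0657], [-6.0657, 8.1288]]
  r_p     = [-6.0657, 5.9996]
Written out:
  8.1288 phi_1 - 6.0657 phi_2 = -6.0657
  -6.0657 phi_1 + 8.1288 phi_2 = 5.9996
Solve by Cramer's rule:
  det = gamma(0)^2 - gamma(1)^2 = (8.1288)^2 - (-6.0657)^2 = 66.07738944 - 36.79271649 = 29.28467295
  phi_hat_1 = [gamma(1) gamma(0) - gamma(1) gamma(2)] / det = [(-6.0657)(8.1288) - (-6.0657)(5.9996)] / 29.28467295 = -12.91508844 / 29.28467295 = -0.441
  phi_hat_2 = [gamma(0) gamma(2) - gamma(1)^2] / det = [(8.1288)(5.9996) - (-6.0657)^2] / 29.28467295 = 11.97683199 / 29.28467295 = 0.409
So phi_hat = [-0.4410, 0.4090].
Therefore phi_hat_1 = -0.4410.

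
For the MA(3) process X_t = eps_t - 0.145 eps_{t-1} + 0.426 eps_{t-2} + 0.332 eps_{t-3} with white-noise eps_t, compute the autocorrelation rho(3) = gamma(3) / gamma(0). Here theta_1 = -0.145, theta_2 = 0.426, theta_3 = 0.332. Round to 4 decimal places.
\rho(3) = 0.2529

For an MA(q) process with theta_0 = 1, the autocovariance is
  gamma(k) = sigma^2 * sum_{i=0..q-k} theta_i * theta_{i+k},
and rho(k) = gamma(k) / gamma(0). Sigma^2 cancels.
  numerator   = (1)*(0.332) = 0.332.
  denominator = (1)^2 + (-0.145)^2 + (0.426)^2 + (0.332)^2 = 1.312725.
  rho(3) = 0.332 / 1.312725 = 0.2529.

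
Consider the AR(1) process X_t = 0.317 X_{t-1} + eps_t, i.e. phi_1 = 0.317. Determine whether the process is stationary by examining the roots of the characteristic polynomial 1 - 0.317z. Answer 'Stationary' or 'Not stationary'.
\text{Stationary}

The AR(p) characteristic polynomial is P(z) = 1 - 0.317z.
Stationarity requires all roots to lie outside the unit circle, i.e. |z| > 1 for every root.
This is linear in z: 1 + (-0.317) z = 0  =>  z = -1/(-0.317) = 3.154574,  |z| = 3.154574.
Moduli of all roots: 3.1546.
All moduli strictly greater than 1? Yes.
Verdict: Stationary.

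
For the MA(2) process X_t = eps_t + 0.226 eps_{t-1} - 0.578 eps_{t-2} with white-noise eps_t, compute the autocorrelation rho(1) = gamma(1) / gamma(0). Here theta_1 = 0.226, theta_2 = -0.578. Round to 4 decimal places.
\rho(1) = 0.0689

For an MA(q) process with theta_0 = 1, the autocovariance is
  gamma(k) = sigma^2 * sum_{i=0..q-k} theta_i * theta_{i+k},
and rho(k) = gamma(k) / gamma(0). Sigma^2 cancels.
  numerator   = (1)*(0.226) + (0.226)*(-0.578) = 0.095372.
  denominator = (1)^2 + (0.226)^2 + (-0.578)^2 = 1.38516.
  rho(1) = 0.095372 / 1.38516 = 0.0689.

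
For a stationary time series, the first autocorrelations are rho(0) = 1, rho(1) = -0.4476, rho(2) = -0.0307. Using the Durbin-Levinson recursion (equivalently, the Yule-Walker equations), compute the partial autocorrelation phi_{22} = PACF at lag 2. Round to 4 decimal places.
\phi_{22} = -0.2889

The PACF at lag k is phi_{kk}, the last component of the solution
to the Yule-Walker system G_k phi = r_k where
  (G_k)_{ij} = rho(|i - j|), (r_k)_i = rho(i), i,j = 1..k.
Equivalently, Durbin-Levinson gives phi_{kk} iteratively:
  phi_{11} = rho(1)
  phi_{kk} = [rho(k) - sum_{j=1..k-1} phi_{k-1,j} rho(k-j)]
            / [1 - sum_{j=1..k-1} phi_{k-1,j} rho(j)],
  phi_{k,j} = phi_{k-1,j} - phi_{kk} phi_{k-1,k-j},  j = 1..k-1.
Step k = 1:
  phi_11 = rho(1) = -0.4476.
Step k = 2:
  phi_22 = [rho(2) - phi_11 rho(1)] / [1 - phi_11 rho(1)] = [-0.0307 - (-0.4476)(-0.4476)] / [1 - (-0.4476)(-0.4476)]
         = -0.23104576 / 0.79965424 = -0.2889.
Therefore phi_{22} = -0.2889.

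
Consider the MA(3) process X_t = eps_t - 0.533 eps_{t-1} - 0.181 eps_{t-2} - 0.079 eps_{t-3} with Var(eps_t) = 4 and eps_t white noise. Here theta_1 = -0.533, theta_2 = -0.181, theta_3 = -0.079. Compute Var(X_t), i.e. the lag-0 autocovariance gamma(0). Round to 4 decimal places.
\gamma(0) = 5.2924

For an MA(q) process X_t = eps_t + sum_i theta_i eps_{t-i} with
Var(eps_t) = sigma^2, the variance is
  gamma(0) = sigma^2 * (1 + sum_i theta_i^2).
  sum_i theta_i^2 = (-0.533)^2 + (-0.181)^2 + (-0.079)^2 = 0.284089 + 0.032761 + 0.006241 = 0.323091.
  gamma(0) = 4 * (1 + 0.323091) = 4 * 1.323091 = 5.292364, which rounds to 5.2924.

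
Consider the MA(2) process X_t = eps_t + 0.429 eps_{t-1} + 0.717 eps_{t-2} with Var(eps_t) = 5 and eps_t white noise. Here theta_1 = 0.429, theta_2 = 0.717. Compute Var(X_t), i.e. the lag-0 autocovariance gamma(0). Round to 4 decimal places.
\gamma(0) = 8.4907

For an MA(q) process X_t = eps_t + sum_i theta_i eps_{t-i} with
Var(eps_t) = sigma^2, the variance is
  gamma(0) = sigma^2 * (1 + sum_i theta_i^2).
  sum_i theta_i^2 = (0.429)^2 + (0.717)^2 = 0.184041 + 0.514089 = 0.69813.
  gamma(0) = 5 * (1 + 0.69813) = 5 * 1.69813 = 8.49065, which rounds to 8.4907.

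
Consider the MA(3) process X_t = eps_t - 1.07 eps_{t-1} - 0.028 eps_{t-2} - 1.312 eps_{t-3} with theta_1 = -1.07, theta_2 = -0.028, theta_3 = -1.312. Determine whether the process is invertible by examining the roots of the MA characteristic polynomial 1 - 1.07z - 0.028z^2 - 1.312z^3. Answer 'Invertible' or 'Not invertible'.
\text{Not invertible}

The MA(q) characteristic polynomial is P(z) = 1 - 1.07z - 0.028z^2 - 1.312z^3.
Invertibility requires all roots to lie outside the unit circle, i.e. |z| > 1 for every root.
Degree 3: look for a simple real root z0 first, then factor out (1 - z/z0) and solve the remaining quadratic.
Testing z0 = 0.625: P(0.625) = 1 + (-1.07)(0.625) + (-0.028)(0.625)^2 + (-1.312)(0.625)^3
  = 1 + (-0.66875) + (-0.010938) + (-0.320312) = 0.  So z_0 = 0.625 is a root, |z_0| = 0.625.
Divide out the factor (1 - 1.6 z) = (1 - z/z0) (since 1/z0 = 1.6):
  P(z) = (1 - 1.6 z)(1 + (0.53) z + (0.82) z^2)
  [check: z-coef 0.53 - (1.6) = -1.07; z^2-coef 0.82 - (1.6)(0.53) = -0.028; z^3-coef -(1.6)(0.82) = -1.312.]
Remaining roots from the quadratic factor 1 + (0.53) z + (0.82) z^2:
  Set 1 + (0.53) z + (0.82) z^2 = 0, i.e. a z^2 + b z + c = 0 with a = 0.82, b = 0.53, c = 1.
  Discriminant D = b^2 - 4ac = (0.53)^2 - 4*(0.82)*1 = 0.2809 - (3.28) = -2.9991.
  D < 0, so the roots are the complex-conjugate pair z = (-b +/- i sqrt(-D)) / (2a) = -0.3232 +/- 1.056i.
  For a conjugate pair |z|^2 = z * conj(z) = (product of roots) = c/a = 1/(0.82) = 1.219512, so |z| = sqrt(1.219512) = 1.1043 for both roots.
Moduli of all roots: 0.6250, 1.1043, 1.1043.
All moduli strictly greater than 1? No.
Verdict: Not invertible.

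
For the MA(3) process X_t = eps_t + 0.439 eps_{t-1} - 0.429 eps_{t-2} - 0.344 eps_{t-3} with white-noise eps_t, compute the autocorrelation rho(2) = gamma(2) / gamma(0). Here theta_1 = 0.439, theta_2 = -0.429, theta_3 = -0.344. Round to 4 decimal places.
\rho(2) = -0.3879

For an MA(q) process with theta_0 = 1, the autocovariance is
  gamma(k) = sigma^2 * sum_{i=0..q-k} theta_i * theta_{i+k},
and rho(k) = gamma(k) / gamma(0). Sigma^2 cancels.
  numerator   = (1)*(-0.429) + (0.439)*(-0.344) = -0.580016.
  denominator = (1)^2 + (0.439)^2 + (-0.429)^2 + (-0.344)^2 = 1.495098.
  rho(2) = -0.580016 / 1.495098 = -0.3879.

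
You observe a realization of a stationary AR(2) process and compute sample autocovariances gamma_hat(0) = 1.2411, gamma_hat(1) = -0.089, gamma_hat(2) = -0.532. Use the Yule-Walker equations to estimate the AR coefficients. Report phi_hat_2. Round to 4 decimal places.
\hat\phi_{2} = -0.4360

The Yule-Walker equations for an AR(p) process read, in matrix form,
  Gamma_p phi = r_p,   with   (Gamma_p)_{ij} = gamma(|i - j|),
                       (r_p)_i = gamma(i),   i,j = 1..p.
Substitute the sample gammas (Toeplitz matrix and right-hand side of size 2):
  Gamma_p = [[1.2411, -0.089], [-0.089, 1.2411]]
  r_p     = [-0.089, -0.532]
Written out:
  1.2411 phi_1 - 0.089 phi_2 = -0.089
  -0.089 phi_1 + 1.2411 phi_2 = -0.532
Solve by Cramer's rule:
  det = gamma(0)^2 - gamma(1)^2 = (1.2411)^2 - (-0.089)^2 = 1.54032921 - 0.007921 = 1.53240821
  phi_hat_1 = [gamma(1) gamma(0) - gamma(1) gamma(2)] / det = [(-0.089)(1.2411) - (-0.089)(-0.532)] / 1.53240821 = -0.1578059 / 1.53240821 = -0.103
  phi_hat_2 = [gamma(0) gamma(2) - gamma(1)^2] / det = [(1.2411)(-0.532) - (-0.089)^2] / 1.53240821 = -0.6681862 / 1.53240821 = -0.436
So phi_hat = [-0.1030, -0.4360].
Therefore phi_hat_2 = -0.4360.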